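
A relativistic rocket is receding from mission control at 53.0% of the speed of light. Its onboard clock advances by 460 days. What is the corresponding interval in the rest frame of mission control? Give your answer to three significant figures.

542 days

β² = 0.2809, so γ = 1/√0.7191 = 1.1792.
The onboard clock measures proper time, so the interval in the rest frame of mission control is dilated: Δt = γ·Δτ = 1.1792 × 460 days = 542 days.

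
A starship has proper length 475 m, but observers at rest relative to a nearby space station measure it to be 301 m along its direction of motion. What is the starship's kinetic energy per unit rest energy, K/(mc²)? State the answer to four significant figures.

Length contraction gives γ = L₀/L = 475/301 = 1.57807.
Since K = (γ−1)mc², K/(mc²) = 1.57807 − 1 = 0.5781.

0.5781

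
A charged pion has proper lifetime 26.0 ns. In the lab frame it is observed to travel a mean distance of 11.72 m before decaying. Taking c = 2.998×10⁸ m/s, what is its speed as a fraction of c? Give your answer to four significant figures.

Lab distance = (lab lifetime)·v = γτ·βc, so βγ = d/(cτ) = 11.72/(2.998×10⁸ × 2.600×10^-8) = 1.5036.
With βγ = 1.5036: γ² = 1 + (βγ)² = 3.26081, and β = (βγ)/γ = 1.5036/1.80577 = 0.8327.

0.8327c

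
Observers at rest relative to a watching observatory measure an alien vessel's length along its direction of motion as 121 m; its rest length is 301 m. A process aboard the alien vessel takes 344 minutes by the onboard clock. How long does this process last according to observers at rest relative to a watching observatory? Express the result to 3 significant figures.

856 minutes

γ = L₀/L = 301/121 = 2.4876.
The same γ dilates the second interval: 2.4876 × 344 minutes = 856 minutes.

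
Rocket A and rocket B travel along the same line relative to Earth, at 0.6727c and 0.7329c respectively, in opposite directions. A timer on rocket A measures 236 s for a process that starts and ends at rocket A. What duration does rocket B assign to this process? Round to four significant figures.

700.0 s

The velocity of rocket A relative to rocket B is (0.6727 + 0.7329)c / (1 + 0.6727×0.7329) = 0.94145c; relative speed 0.94145c.
At |u| = 0.94145c, γ = (1 − 0.886328)^(−1/2) = 2.966.
The clock on rocket A records proper time, so rocket B measures Δt = γΔτ = 2.966 × 236 = 700.0 s.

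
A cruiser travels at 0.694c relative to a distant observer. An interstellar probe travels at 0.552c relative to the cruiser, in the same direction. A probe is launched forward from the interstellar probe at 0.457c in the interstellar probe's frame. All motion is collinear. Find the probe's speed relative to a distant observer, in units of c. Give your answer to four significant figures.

First combine the probe and interstellar probe (S''→S'): u₁ = (0.457 + 0.552)/(1 + 0.457×0.552) = 1.009/1.252264 = 0.80574.
Then combine with the cruiser (S'→S): u = (0.80574 + 0.694)/(1 + 0.80574×0.694) = 1.49974/1.55918356 = 0.96188.

0.9619c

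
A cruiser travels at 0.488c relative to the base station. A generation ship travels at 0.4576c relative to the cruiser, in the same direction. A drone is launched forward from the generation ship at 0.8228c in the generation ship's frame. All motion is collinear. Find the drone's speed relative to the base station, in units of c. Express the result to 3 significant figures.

0.975c

Compose velocities in two stages. Stage 1 (into S'): u₁ = (0.8228+0.4576)/(1+0.8228×0.4576) = 0.93018.
Stage 2 (into S): u = (0.93018+0.488)/(1+0.93018×0.488) = 0.97541, so the speed is 0.975c.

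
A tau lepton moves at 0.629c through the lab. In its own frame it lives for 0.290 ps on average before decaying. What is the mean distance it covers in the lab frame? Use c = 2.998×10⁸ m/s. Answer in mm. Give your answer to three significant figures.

0.0703 mm

γ = 1/√(1 − β²) = 1/√(1 − 0.395641) = 1/√0.604359 = 1/0.777405 = 1.2863.
Lab-frame lifetime: Δt = γτ = 1.2863 × 0.290 ps = 0.37303 ps.
Distance: d = vΔt = 0.629 × 2.998×10⁸ m/s × 3.7303×10^-13 s = 7.03×10^-5 m = 0.0703 mm.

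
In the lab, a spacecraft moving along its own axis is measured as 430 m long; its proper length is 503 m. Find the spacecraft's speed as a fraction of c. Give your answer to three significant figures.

0.519c

Length contraction gives γ = L₀/L = 503/430 = 1.1698.
β = √(1 − 1/γ²) = √0.269237 = 0.519.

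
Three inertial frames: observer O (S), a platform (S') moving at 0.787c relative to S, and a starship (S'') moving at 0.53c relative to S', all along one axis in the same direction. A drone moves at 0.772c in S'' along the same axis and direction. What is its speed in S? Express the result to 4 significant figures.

Apply u = (u'+v)/(1+u'v) twice. Drone in the platform frame: (0.772+0.53)/(1+0.772·0.53) = 1.302/1.40916 = 0.92395c.
That velocity, transformed to the rest frame of observer O: (0.92395+0.787)/(1+0.92395·0.787) = 1.71095/1.72714865 = 0.99062c.

0.9906c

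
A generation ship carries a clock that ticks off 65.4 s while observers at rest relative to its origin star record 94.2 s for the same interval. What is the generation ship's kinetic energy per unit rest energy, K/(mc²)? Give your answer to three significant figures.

From Δt = γΔτ: γ = 94.2/65.4 = 1.44037.
K/(mc²) = γ − 1 = 1.44037 − 1 = 0.440.

0.440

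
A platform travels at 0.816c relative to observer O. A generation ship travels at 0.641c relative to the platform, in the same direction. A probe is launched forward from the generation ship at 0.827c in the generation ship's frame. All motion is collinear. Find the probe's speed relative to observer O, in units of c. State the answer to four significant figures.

0.9958c

Compose velocities in two stages. Stage 1 (into S'): u₁ = (0.827+0.641)/(1+0.827×0.641) = 0.95941.
Stage 2 (into S): u = (0.95941+0.816)/(1+0.95941×0.816) = 0.99581, so the speed is 0.9958c.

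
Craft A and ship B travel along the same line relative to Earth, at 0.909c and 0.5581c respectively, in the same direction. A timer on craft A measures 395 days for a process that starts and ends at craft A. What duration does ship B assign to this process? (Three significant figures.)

Speed of craft A in ship B's frame: u = (v_A − v_B)/(1 − v_A v_B/c²) = (0.909 − 0.5581)/(1 − 0.909×0.5581) = 0.3509/0.4926871 = 0.71222; |u| = 0.71222c.
γ for this relative speed: γ = 1/√(1 − 0.507257) = 1.4246.
Craft A's interval is proper; time dilation gives Δt_B = γΔτ = 1.4246 × 395 days = 563 days.

563 days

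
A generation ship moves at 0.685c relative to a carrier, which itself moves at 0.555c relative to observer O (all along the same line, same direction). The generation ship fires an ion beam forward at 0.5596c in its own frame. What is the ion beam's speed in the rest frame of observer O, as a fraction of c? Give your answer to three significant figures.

0.970c

First combine the ion beam and generation ship (S''→S'): u₁ = (0.5596 + 0.685)/(1 + 0.5596×0.685) = 1.2446/1.383326 = 0.89972.
Then combine with the carrier (S'→S): u = (0.89972 + 0.555)/(1 + 0.89972×0.555) = 1.45472/1.4993446 = 0.97024.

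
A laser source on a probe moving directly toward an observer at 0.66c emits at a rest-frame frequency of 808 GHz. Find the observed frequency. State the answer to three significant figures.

Relativistic Doppler (source moving toward): f_obs = f_src · √((1+β)/(1−β)).
With β = 0.66: factor = √(1.66/0.34) = 2.2096.
f_obs = 808 × 2.2096 = 1790 GHz.

1790 GHz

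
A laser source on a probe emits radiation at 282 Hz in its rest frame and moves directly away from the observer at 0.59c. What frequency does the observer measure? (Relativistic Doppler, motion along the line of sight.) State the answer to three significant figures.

Relativistic Doppler (source moving away): f_obs = f_src · √((1−β)/(1+β)).
With β = 0.59: factor = √(0.41/1.59) = 0.5078.
f_obs = 282 × 0.5078 = 143 Hz.

143 Hz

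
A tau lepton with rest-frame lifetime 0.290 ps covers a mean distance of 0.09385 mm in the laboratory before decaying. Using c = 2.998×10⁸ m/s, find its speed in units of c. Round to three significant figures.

d = βγcτ ⇒ βγ = d/(cτ) = 9.385×10^-5 m / (8.6942×10^-5 m) = 1.0795.
β = (βγ)/√(1+(βγ)²) = 1.0795/√2.16532 = 0.734.

0.734c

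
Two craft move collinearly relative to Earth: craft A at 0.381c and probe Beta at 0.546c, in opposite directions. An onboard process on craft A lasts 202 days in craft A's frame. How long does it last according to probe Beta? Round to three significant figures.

The velocity of craft A relative to probe Beta is (0.381 + 0.546)c / (1 + 0.381×0.546) = 0.76737c; relative speed 0.76737c.
At |u| = 0.76737c, γ = (1 − 0.588857)^(−1/2) = 1.5596.
The clock on craft A records proper time, so probe Beta measures Δt = γΔτ = 1.5596 × 202 = 315 days.

315 days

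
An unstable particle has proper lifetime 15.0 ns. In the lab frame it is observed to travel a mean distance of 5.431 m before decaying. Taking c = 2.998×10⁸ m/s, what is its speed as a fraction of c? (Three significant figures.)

Let x = d/(cτ) = 5.431 m / (2.998×10⁸ m/s × 1.500×10^-8 s) = 1.2077. Since d = βγcτ, x = βγ = β/√(1−β²).
Solving: β² = x²/(1+x²) = 1.45854/2.45854 = 0.593255, so β = 0.770.

0.770c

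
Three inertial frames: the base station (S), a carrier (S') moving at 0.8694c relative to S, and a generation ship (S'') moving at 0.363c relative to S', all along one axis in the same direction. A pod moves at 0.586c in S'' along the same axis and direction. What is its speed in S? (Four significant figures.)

0.9831c

Apply u = (u'+v)/(1+u'v) twice. Pod in the carrier frame: (0.586+0.363)/(1+0.586·0.363) = 0.949/1.212718 = 0.78254c.
That velocity, transformed to the rest frame of the base station: (0.78254+0.8694)/(1+0.78254·0.8694) = 1.65194/1.680340276 = 0.9831c.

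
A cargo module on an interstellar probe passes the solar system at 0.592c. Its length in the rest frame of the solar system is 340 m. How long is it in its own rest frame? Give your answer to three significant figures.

422 m

γ = 1/√(1 − β²) = 1/√(1 − 0.350464) = 1/√0.649536 = 1/0.805938 = 1.2408.
Proper length: L₀ = γ·L = 1.2408 × 340 = 422 m.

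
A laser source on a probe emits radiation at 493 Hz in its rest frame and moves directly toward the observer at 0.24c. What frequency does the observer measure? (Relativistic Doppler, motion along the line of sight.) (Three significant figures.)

630 Hz

Relativistic Doppler (source moving toward): f_obs = f_src · √((1+β)/(1−β)).
With β = 0.24: factor = √(1.24/0.76) = 1.2773.
f_obs = 493 × 1.2773 = 630 Hz.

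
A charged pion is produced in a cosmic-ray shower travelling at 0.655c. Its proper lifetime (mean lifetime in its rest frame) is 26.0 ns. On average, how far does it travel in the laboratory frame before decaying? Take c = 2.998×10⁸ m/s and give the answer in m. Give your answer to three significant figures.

6.76 m

β² = 0.429025, so γ = 1/√0.570975 = 1.3234.
Lab-frame lifetime: Δt = γτ = 1.3234 × 26.0 ns = 34.408 ns.
Distance: d = vΔt = 0.655 × 2.998×10⁸ m/s × 3.4408×10^-8 s = 6.76 m.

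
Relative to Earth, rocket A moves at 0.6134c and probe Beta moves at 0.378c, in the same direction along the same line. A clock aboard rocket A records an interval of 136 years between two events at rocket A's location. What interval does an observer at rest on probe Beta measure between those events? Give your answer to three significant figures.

Speed of rocket A in probe Beta's frame: u = (v_A − v_B)/(1 − v_A v_B/c²) = (0.6134 − 0.378)/(1 − 0.6134×0.378) = 0.2354/0.7681348 = 0.30646; |u| = 0.30646c.
γ for this relative speed: γ = 1/√(1 − 0.0939177) = 1.0505.
The clock on rocket A records proper time, so probe Beta measures Δt = γΔτ = 1.0505 × 136 = 143 years.

143 years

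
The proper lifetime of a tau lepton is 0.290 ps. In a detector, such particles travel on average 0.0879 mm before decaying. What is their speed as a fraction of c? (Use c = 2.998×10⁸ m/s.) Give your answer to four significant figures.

0.7110c

Let x = d/(cτ) = 8.790×10^-5 m / (2.998×10⁸ m/s × 2.900×10^-13 s) = 1.011. Since d = βγcτ, x = βγ = β/√(1−β²).
Solving: β² = x²/(1+x²) = 1.02212/2.02212 = 0.50547, so β = 0.7110.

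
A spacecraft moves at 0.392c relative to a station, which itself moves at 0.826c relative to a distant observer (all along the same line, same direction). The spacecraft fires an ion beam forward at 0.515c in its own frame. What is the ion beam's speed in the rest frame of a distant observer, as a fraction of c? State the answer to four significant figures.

First combine the ion beam and spacecraft (S''→S'): u₁ = (0.515 + 0.392)/(1 + 0.515×0.392) = 0.907/1.20188 = 0.75465.
Then combine with the station (S'→S): u = (0.75465 + 0.826)/(1 + 0.75465×0.826) = 1.58065/1.6233409 = 0.9737.

0.9737c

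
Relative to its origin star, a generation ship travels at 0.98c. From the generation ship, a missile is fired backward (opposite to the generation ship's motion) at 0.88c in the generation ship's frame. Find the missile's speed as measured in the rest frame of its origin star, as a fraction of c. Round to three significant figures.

In units of c, u = (u' + v)/(1 + u'v) with u' = −0.88 and v = 0.98.
Numerator: −0.88 + 0.98 = 0.1. Denominator: 1 + (−0.88)(0.98) = 0.1376.
u = 0.1/0.1376 = 0.72674, so the speed is 0.727c.

0.727c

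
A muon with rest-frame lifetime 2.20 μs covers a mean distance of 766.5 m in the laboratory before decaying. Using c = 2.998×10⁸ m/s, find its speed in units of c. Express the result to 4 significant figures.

Let x = d/(cτ) = 766.5 m / (2.998×10⁸ m/s × 2.200×10^-6 s) = 1.1621. Since d = βγcτ, x = βγ = β/√(1−β²).
Solving: β² = x²/(1+x²) = 1.35048/2.35048 = 0.574555, so β = 0.7580.

0.7580c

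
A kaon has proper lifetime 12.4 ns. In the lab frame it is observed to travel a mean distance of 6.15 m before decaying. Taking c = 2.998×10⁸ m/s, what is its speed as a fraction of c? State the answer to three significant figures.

0.856c

Lab distance = (lab lifetime)·v = γτ·βc, so βγ = d/(cτ) = 6.150/(2.998×10⁸ × 1.240×10^-8) = 1.6543.
With βγ = 1.6543: γ² = 1 + (βγ)² = 3.73671, and β = (βγ)/γ = 1.6543/1.93306 = 0.856.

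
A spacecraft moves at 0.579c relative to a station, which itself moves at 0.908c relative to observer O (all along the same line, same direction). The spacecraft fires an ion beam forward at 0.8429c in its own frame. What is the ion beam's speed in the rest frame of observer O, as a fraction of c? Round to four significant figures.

0.9978c

First combine the ion beam and spacecraft (S''→S'): u₁ = (0.8429 + 0.579)/(1 + 0.8429×0.579) = 1.4219/1.4880391 = 0.95555.
Then combine with the station (S'→S): u = (0.95555 + 0.908)/(1 + 0.95555×0.908) = 1.86355/1.8676394 = 0.99781.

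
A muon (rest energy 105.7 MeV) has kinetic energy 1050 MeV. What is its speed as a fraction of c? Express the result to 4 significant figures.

0.9958c

γ = 1 + K/(mc²) = 1 + 1050/105.7 = 10.934.
β = √(1 − 1/γ²) = √(1 − 0.00836454) = √0.99163546 = 0.9958.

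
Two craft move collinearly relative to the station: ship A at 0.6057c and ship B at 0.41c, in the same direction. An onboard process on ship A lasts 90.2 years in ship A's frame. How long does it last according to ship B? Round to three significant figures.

The velocity of ship A relative to ship B is (0.6057 − 0.41)c / (1 − 0.6057×0.41) = 0.26036c; relative speed 0.26036c.
At |u| = 0.26036c, γ = (1 − 0.0677873)^(−1/2) = 1.0357.
The clock on ship A records proper time, so ship B measures Δt = γΔτ = 1.0357 × 90.2 = 93.4 years.

93.4 years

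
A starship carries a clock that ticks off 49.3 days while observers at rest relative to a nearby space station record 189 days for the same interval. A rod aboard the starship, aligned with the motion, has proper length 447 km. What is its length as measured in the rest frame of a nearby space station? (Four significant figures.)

116.6 km

γ = Δt/Δτ = 189/49.3 = 3.83367.
L = L₀/γ = 447/3.83367 = 116.6 km.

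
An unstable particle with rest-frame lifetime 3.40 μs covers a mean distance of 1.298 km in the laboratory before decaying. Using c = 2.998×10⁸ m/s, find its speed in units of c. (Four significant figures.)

Let x = d/(cτ) = 1298 m / (2.998×10⁸ m/s × 3.400×10^-6 s) = 1.2734. Since d = βγcτ, x = βγ = β/√(1−β²).
Solving: β² = x²/(1+x²) = 1.62155/2.62155 = 0.618546, so β = 0.7865.

0.7865c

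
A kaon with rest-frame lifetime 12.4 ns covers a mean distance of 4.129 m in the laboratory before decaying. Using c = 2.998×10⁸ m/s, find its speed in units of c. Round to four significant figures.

0.7432c

Lab distance = (lab lifetime)·v = γτ·βc, so βγ = d/(cτ) = 4.129/(2.998×10⁸ × 1.240×10^-8) = 1.1107.
With βγ = 1.1107: γ² = 1 + (βγ)² = 2.23365, and β = (βγ)/γ = 1.1107/1.49454 = 0.7432.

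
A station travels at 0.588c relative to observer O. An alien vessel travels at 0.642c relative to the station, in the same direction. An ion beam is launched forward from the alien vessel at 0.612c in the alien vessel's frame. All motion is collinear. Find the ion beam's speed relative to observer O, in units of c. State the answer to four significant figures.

0.9731c

Apply u = (u'+v)/(1+u'v) twice. Ion beam in the station frame: (0.612+0.642)/(1+0.612·0.642) = 1.254/1.392904 = 0.90028c.
That velocity, transformed to the rest frame of observer O: (0.90028+0.588)/(1+0.90028·0.588) = 1.48828/1.52936464 = 0.97314c.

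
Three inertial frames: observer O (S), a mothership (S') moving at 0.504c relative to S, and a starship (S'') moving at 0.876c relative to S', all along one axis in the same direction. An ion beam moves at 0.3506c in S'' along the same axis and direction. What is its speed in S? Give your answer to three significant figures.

0.979c

Apply u = (u'+v)/(1+u'v) twice. Ion beam in the mothership frame: (0.3506+0.876)/(1+0.3506·0.876) = 1.2266/1.3071256 = 0.93839c.
That velocity, transformed to the rest frame of observer O: (0.93839+0.504)/(1+0.93839·0.504) = 1.44239/1.47294856 = 0.97925c.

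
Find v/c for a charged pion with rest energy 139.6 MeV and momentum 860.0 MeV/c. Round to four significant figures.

0.9871

βγ = pc/(mc²) = 860.0/139.6 = 6.1605.
Since γ² = 1 + (βγ)² = 38.9518, γ = √38.9518 = 6.24114, and β = (βγ)/γ = 6.1605/6.24114 = 0.9871.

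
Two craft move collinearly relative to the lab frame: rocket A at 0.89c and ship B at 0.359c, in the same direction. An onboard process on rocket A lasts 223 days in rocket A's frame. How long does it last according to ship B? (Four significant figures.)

356.6 days

Speed of rocket A in ship B's frame: u = (v_A − v_B)/(1 − v_A v_B/c²) = (0.89 − 0.359)/(1 − 0.89×0.359) = 0.531/0.68049 = 0.78032; |u| = 0.78032c.
γ for this relative speed: γ = 1/√(1 − 0.608899) = 1.599.
Rocket A's interval is proper; time dilation gives Δt_B = γΔτ = 1.599 × 223 days = 356.6 days.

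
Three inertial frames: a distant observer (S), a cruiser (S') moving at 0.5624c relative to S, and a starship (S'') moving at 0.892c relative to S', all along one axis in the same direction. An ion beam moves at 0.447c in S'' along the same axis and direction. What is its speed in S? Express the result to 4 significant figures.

First combine the ion beam and starship (S''→S'): u₁ = (0.447 + 0.892)/(1 + 0.447×0.892) = 1.339/1.398724 = 0.9573.
Then combine with the cruiser (S'→S): u = (0.9573 + 0.5624)/(1 + 0.9573×0.5624) = 1.5197/1.53838552 = 0.98785.

0.9879c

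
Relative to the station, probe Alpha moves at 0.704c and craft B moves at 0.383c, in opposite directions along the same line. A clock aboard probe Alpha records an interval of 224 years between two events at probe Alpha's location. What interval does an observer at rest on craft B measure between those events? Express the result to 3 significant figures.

434 years

The velocity of probe Alpha relative to craft B is (0.704 + 0.383)c / (1 + 0.704×0.383) = 0.85615c; relative speed 0.85615c.
At |u| = 0.85615c, γ = (1 − 0.732993)^(−1/2) = 1.9353.
The clock on probe Alpha records proper time, so craft B measures Δt = γΔτ = 1.9353 × 224 = 434 years.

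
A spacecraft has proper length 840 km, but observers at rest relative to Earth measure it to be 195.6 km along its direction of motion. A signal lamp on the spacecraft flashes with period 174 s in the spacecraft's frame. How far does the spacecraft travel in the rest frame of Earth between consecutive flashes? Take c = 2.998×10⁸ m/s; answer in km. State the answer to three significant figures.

γ = L₀/L = 840/195.6 = 4.29448.
β = √(1 − 1/γ²) = 0.97251. Lab-frame period = γτ = 4.29448×174 s = 747.24 s. Distance = βc × γτ = 0.97251 × 2.998×10⁸ m/s × 747.24 s = 2.1786×10^11 m = 2.18×10^8 km.

2.18×10^8 km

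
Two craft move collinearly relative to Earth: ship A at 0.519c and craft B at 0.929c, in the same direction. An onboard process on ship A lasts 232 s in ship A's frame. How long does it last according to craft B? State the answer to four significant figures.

The velocity of ship A relative to craft B is (0.519 − 0.929)c / (1 − 0.519×0.929) = −0.79174c; relative speed 0.79174c.
At |u| = 0.79174c, γ = (1 − 0.626852)^(−1/2) = 1.637.
Ship A's interval is proper; time dilation gives Δt_B = γΔτ = 1.637 × 232 s = 379.8 s.

379.8 s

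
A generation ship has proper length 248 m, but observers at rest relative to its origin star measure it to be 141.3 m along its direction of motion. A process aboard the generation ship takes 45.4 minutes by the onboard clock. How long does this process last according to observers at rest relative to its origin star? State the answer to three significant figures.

γ = L₀/L = 248/141.3 = 1.75513.
The same γ dilates the second interval: 1.75513 × 45.4 minutes = 79.7 minutes.

79.7 minutes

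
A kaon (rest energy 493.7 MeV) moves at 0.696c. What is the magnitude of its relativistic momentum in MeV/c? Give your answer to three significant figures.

479 MeV/c

γ = 1/√(1 − β²) = 1/√(1 − 0.484416) = 1/√0.515584 = 1/0.718042 = 1.3927.
Momentum: p = γβ·mc = 1.3927 × 0.696 × 493.7 MeV/c = 479 MeV/c.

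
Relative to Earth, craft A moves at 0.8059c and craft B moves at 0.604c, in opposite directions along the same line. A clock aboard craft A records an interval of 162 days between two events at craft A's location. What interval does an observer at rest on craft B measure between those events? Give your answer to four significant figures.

The velocity of craft A relative to craft B is (0.8059 + 0.604)c / (1 + 0.8059×0.604) = 0.9483c; relative speed 0.9483c.
γ for this relative speed: γ = 1/√(1 − 0.899273) = 3.1508.
The clock on craft A records proper time, so craft B measures Δt = γΔτ = 3.1508 × 162 = 510.4 days.

510.4 days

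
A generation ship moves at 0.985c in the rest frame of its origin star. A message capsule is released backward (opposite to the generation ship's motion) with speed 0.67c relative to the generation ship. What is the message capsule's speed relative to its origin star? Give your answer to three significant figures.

In units of c, u = (u' + v)/(1 + u'v) with u' = −0.67 and v = 0.985.
Numerator: −0.67 + 0.985 = 0.315. Denominator: 1 + (−0.67)(0.985) = 0.34005.
u = 0.315/0.34005 = 0.92633, so the speed is 0.926c.

0.926c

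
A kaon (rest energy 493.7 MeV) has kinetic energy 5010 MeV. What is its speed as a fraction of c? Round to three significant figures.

0.996c

γ = 1 + K/(mc²) = 1 + 5010/493.7 = 11.148.
β = √(1 − 1/γ²) = √(1 − 0.00804648) = √0.99195352 = 0.996.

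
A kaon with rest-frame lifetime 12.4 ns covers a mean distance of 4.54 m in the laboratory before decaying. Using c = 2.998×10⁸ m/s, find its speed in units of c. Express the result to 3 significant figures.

0.774c

Let x = d/(cτ) = 4.540 m / (2.998×10⁸ m/s × 1.240×10^-8 s) = 1.2212. Since d = βγcτ, x = βγ = β/√(1−β²).
Solving: β² = x²/(1+x²) = 1.49133/2.49133 = 0.598608, so β = 0.774.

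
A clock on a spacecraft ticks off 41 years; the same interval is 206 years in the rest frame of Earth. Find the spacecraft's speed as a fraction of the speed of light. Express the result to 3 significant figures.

0.980c

γ = Δt/Δτ = 206/41 = 5.0244.
β = √(1 − 1/γ²) = √(1 − 0.0396124) = √0.9603876 = 0.980.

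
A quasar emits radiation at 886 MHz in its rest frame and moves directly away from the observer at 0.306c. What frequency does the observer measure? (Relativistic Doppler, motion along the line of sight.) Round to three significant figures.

646 MHz

Relativistic Doppler (source moving away): f_obs = f_src · √((1−β)/(1+β)).
With β = 0.306: factor = √(0.694/1.306) = 0.72897.
f_obs = 886 × 0.72897 = 646 MHz.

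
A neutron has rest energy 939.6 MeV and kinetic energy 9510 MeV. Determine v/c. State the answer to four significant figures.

0.9959

γ = 1 + K/(mc²) = 1 + 9510/939.6 = 11.121.
β = √(1 − 1/γ²) = √(1 − 0.0080856) = √0.9919144 = 0.9959.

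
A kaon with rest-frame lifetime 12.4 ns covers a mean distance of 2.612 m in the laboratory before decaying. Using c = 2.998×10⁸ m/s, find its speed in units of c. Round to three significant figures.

0.575c

Lab distance = (lab lifetime)·v = γτ·βc, so βγ = d/(cτ) = 2.612/(2.998×10⁸ × 1.240×10^-8) = 0.70262.
With βγ = 0.70262: γ² = 1 + (βγ)² = 1.493675, and β = (βγ)/γ = 0.70262/1.22216 = 0.575.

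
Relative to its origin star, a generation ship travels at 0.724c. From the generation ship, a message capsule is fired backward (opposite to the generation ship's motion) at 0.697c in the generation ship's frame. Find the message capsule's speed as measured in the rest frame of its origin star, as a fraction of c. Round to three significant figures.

In units of c, u = (u' + v)/(1 + u'v) with u' = −0.697 and v = 0.724.
Numerator: −0.697 + 0.724 = 0.027. Denominator: 1 + (−0.697)(0.724) = 0.495372.
u = 0.027/0.495372 = 0.054504, so the speed is 0.0545c.

0.0545c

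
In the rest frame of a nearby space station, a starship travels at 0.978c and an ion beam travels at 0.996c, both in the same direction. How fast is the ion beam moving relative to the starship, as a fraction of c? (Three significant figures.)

Transform to the starship's frame: u' = (u − v)/(1 − uv/c²).
u' = (0.996 − 0.978)/(1 − 0.996×0.978) = 0.018/0.025912 = 0.69466.
Speed in the starship's frame: 0.695c (in the same direction).

0.695c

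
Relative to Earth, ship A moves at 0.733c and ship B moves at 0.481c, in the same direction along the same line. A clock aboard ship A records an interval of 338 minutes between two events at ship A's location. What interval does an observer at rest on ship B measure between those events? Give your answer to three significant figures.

367 minutes

Speed of ship A in ship B's frame: u = (v_A − v_B)/(1 − v_A v_B/c²) = (0.733 − 0.481)/(1 − 0.733×0.481) = 0.252/0.647427 = 0.38923; |u| = 0.38923c.
At |u| = 0.38923c, γ = (1 − 0.1515)^(−1/2) = 1.0856.
Ship A's interval is proper; time dilation gives Δt_B = γΔτ = 1.0856 × 338 minutes = 367 minutes.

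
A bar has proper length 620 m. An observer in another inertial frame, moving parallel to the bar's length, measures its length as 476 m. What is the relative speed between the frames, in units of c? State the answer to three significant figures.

Length contraction gives γ = L₀/L = 620/476 = 1.3025.
β = √(1 − 1/γ²) = √0.410553 = 0.641.

0.641c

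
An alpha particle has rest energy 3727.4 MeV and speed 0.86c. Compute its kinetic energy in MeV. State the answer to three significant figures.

3580 MeV

With β = 0.86, γ = 1/√(1 − 0.86²) = 1/√0.2604 = 1.95965.
Kinetic energy: K = (γ − 1)mc² = (1.95965 − 1) × 3727.4 MeV = 0.95965 × 3727.4 = 3580 MeV.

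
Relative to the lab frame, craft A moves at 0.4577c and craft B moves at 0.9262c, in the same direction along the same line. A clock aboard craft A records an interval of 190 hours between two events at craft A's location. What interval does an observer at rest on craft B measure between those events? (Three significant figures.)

327 hours

Transform craft A's velocity into craft B's frame: (0.4577 − 0.9262)/(1 − 0.4577·0.9262) = −0.4685/0.57607826, so the relative speed is 0.81326c.
At |u| = 0.81326c, γ = (1 − 0.661392)^(−1/2) = 1.7185.
The clock on craft A records proper time, so craft B measures Δt = γΔτ = 1.7185 × 190 = 327 hours.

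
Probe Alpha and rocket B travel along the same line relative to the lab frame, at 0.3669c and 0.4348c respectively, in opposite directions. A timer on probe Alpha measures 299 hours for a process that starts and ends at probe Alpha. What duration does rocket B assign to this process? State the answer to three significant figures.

Speed of probe Alpha in rocket B's frame: u = (v_A + v_B)/(1 + v_A v_B/c²) = (0.3669 + 0.4348)/(1 + 0.3669×0.4348) = 0.8017/1.15952812 = 0.6914; |u| = 0.6914c.
γ for this relative speed: γ = 1/√(1 − 0.478034) = 1.3841.
The clock on probe Alpha records proper time, so rocket B measures Δt = γΔτ = 1.3841 × 299 = 414 hours.

414 hours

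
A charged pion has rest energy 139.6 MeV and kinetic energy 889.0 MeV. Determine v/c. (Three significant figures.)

K = (γ−1)mc², so γ = 1 + 889.0/139.6 = 7.3682.
Then v/c = √(1 − γ⁻²) = √(1 − 0.0184195) = √0.9815805 = 0.991.

0.991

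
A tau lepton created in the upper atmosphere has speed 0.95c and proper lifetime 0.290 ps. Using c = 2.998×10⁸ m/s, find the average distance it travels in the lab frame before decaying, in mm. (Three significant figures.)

β² = 0.9025, so γ = 1/√0.0975 = 3.2026.
Lab-frame lifetime: Δt = γτ = 3.2026 × 0.290 ps = 0.92875 ps.
Distance: d = vΔt = 0.95 × 2.998×10⁸ m/s × 9.2875×10^-13 s = 2.65×10^-4 m = 0.265 mm.

0.265 mm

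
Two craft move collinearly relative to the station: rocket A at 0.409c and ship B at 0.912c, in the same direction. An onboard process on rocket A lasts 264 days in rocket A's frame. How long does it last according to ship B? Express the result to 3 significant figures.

Transform rocket A's velocity into ship B's frame: (0.409 − 0.912)/(1 − 0.409·0.912) = −0.503/0.626992, so the relative speed is 0.80224c.
γ for this relative speed: γ = 1/√(1 − 0.643589) = 1.675.
The clock on rocket A records proper time, so ship B measures Δt = γΔτ = 1.675 × 264 = 442 days.

442 days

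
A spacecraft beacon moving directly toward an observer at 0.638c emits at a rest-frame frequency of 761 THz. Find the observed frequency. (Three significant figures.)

Relativistic Doppler (source moving toward): f_obs = f_src · √((1+β)/(1−β)).
With β = 0.638: factor = √(1.638/0.362) = 2.1272.
f_obs = 761 × 2.1272 = 1620 THz.

1620 THz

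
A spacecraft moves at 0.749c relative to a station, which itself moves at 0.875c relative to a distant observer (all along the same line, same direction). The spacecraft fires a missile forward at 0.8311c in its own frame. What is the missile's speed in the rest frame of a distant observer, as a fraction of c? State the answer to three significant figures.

First combine the missile and spacecraft (S''→S'): u₁ = (0.8311 + 0.749)/(1 + 0.8311×0.749) = 1.5801/1.6224939 = 0.97387.
Then combine with the station (S'→S): u = (0.97387 + 0.875)/(1 + 0.97387×0.875) = 1.84887/1.85213625 = 0.99824.

0.998c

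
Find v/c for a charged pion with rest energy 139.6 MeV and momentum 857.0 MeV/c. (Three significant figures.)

0.987

βγ = pc/(mc²) = 857.0/139.6 = 6.139.
Since γ² = 1 + (βγ)² = 38.6873, γ = √38.6873 = 6.21991, and β = (βγ)/γ = 6.139/6.21991 = 0.987.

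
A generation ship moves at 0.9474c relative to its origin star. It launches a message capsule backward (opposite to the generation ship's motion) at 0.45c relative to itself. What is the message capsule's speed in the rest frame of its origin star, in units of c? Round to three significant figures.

0.867c

In units of c, u = (u' + v)/(1 + u'v) with u' = −0.45 and v = 0.9474.
Numerator: −0.45 + 0.9474 = 0.4974. Denominator: 1 + (−0.45)(0.9474) = 0.57367.
u = 0.4974/0.57367 = 0.86705, so the speed is 0.867c.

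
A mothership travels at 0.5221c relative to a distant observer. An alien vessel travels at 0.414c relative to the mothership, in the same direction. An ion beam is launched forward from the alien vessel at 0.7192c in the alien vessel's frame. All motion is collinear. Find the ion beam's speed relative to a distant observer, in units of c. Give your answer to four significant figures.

0.9584c

Compose velocities in two stages. Stage 1 (into S'): u₁ = (0.7192+0.414)/(1+0.7192×0.414) = 0.8732.
Stage 2 (into S): u = (0.8732+0.5221)/(1+0.8732×0.5221) = 0.95838, so the speed is 0.9584c.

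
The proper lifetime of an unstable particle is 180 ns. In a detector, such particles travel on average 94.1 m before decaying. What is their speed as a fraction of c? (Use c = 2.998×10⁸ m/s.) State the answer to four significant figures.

Let x = d/(cτ) = 94.10 m / (2.998×10⁸ m/s × 1.800×10^-7 s) = 1.7438. Since d = βγcτ, x = βγ = β/√(1−β²).
Solving: β² = x²/(1+x²) = 3.04084/4.04084 = 0.752527, so β = 0.8675.

0.8675c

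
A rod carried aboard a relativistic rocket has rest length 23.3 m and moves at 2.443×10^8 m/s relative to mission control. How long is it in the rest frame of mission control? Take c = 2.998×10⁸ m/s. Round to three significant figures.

β = v/c = (2.443×10^8 m/s)/(2.998×10⁸ m/s) = 0.814877.
Lorentz factor: γ = (1 − 0.6640245)^(−1/2) = 1.7252.
Length contraction: L = L₀/γ = 23.3/1.7252 = 13.5 m.

13.5 m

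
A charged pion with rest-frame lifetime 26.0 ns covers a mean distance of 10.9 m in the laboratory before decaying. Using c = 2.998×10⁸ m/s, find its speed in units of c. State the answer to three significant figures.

0.813c

Let x = d/(cτ) = 10.90 m / (2.998×10⁸ m/s × 2.600×10^-8 s) = 1.3984. Since d = βγcτ, x = βγ = β/√(1−β²).
Solving: β² = x²/(1+x²) = 1.95552/2.95552 = 0.66165, so β = 0.813.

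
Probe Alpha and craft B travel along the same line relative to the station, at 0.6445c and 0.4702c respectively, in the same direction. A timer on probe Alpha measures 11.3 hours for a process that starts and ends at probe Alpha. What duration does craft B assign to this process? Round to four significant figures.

11.67 hours

Transform probe Alpha's velocity into craft B's frame: (0.6445 − 0.4702)/(1 − 0.6445·0.4702) = 0.1743/0.6969561, so the relative speed is 0.25009c.
At |u| = 0.25009c, γ = (1 − 0.062545)^(−1/2) = 1.0328.
The clock on probe Alpha records proper time, so craft B measures Δt = γΔτ = 1.0328 × 11.3 = 11.67 hours.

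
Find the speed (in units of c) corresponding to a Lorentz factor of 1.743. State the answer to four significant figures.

0.8190c

β = √(1 − 1/γ²) = √(1 − 1/3.038049) = √0.670841 = 0.8190.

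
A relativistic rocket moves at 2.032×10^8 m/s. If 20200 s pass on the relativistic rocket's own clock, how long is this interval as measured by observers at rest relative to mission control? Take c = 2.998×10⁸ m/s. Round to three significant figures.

27500 s

β = v/c = (2.032×10^8 m/s)/(2.998×10⁸ m/s) = 0.677785.
With β = 0.677785, γ = 1/√(1 − 0.677785²) = 1/√0.5406075 = 1.3601.
Time dilation: Δt = γ·Δτ = 1.3601 × 20200 = 27500 s.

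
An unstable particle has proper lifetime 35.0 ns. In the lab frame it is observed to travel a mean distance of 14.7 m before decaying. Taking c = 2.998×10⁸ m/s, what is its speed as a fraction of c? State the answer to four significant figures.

Let x = d/(cτ) = 14.70 m / (2.998×10⁸ m/s × 3.500×10^-8 s) = 1.4009. Since d = βγcτ, x = βγ = β/√(1−β²).
Solving: β² = x²/(1+x²) = 1.96252/2.96252 = 0.66245, so β = 0.8139.

0.8139c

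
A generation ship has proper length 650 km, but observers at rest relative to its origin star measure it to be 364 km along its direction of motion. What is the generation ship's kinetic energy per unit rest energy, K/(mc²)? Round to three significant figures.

Length contraction gives γ = L₀/L = 650/364 = 1.78571.
Since K = (γ−1)mc², K/(mc²) = 1.78571 − 1 = 0.786.

0.786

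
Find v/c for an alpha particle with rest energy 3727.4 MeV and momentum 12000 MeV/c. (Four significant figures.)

0.9550

βγ = pc/(mc²) = 12000/3727.4 = 3.2194.
Since γ² = 1 + (βγ)² = 11.3645, γ = √11.3645 = 3.37113, and β = (βγ)/γ = 3.2194/3.37113 = 0.9550.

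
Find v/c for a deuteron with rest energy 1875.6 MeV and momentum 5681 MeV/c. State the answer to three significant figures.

βγ = pc/(mc²) = 5681/1875.6 = 3.0289.
Since γ² = 1 + (βγ)² = 10.17424, γ = √10.17424 = 3.18971, and β = (βγ)/γ = 3.0289/3.18971 = 0.950.

0.950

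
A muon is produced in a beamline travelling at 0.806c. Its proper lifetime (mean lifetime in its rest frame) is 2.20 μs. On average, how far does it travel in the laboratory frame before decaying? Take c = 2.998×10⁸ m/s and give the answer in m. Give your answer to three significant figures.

898 m

With β = 0.806, γ = 1/√(1 − 0.806²) = 1/√0.350364 = 1.6894.
Lab-frame lifetime: Δt = γτ = 1.6894 × 2.20 μs = 3.7167 μs.
Distance: d = vΔt = 0.806 × 2.998×10⁸ m/s × 3.7167×10^-6 s = 898 m.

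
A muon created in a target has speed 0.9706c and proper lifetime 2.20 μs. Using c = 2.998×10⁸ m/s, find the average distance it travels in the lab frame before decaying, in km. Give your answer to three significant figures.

2.66 km

Lorentz factor: γ = (1 − 0.94206436)^(−1/2) = 4.1546.
Lab-frame lifetime: Δt = γτ = 4.1546 × 2.20 μs = 9.1401 μs.
Distance: d = vΔt = 0.9706 × 2.998×10⁸ m/s × 9.1401×10^-6 s = 2660 m = 2.66 km.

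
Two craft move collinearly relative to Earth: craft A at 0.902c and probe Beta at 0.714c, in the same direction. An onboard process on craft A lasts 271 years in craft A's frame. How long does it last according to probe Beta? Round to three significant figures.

319 years

Speed of craft A in probe Beta's frame: u = (v_A − v_B)/(1 − v_A v_B/c²) = (0.902 − 0.714)/(1 − 0.902×0.714) = 0.188/0.355972 = 0.52813; |u| = 0.52813c.
At |u| = 0.52813c, γ = (1 − 0.278921)^(−1/2) = 1.1776.
The clock on craft A records proper time, so probe Beta measures Δt = γΔτ = 1.1776 × 271 = 319 years.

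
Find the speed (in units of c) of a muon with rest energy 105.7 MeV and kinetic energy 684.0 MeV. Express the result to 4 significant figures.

γ = 1 + K/(mc²) = 1 + 684.0/105.7 = 7.4711.
β = √(1 − 1/γ²) = √(1 − 0.0179156) = √0.9820844 = 0.9910.

0.9910c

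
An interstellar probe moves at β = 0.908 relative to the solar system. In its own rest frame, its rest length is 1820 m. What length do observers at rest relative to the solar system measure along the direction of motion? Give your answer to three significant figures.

With β = 0.908, γ = 1/√(1 − 0.908²) = 1/√0.175536 = 2.3868.
Length contraction: L = L₀/γ = 1820/2.3868 = 763 m.

763 m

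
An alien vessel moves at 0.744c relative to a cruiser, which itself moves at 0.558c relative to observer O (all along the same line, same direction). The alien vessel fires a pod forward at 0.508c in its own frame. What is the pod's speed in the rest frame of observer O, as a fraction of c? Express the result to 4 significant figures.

Compose velocities in two stages. Stage 1 (into S'): u₁ = (0.508+0.744)/(1+0.508×0.744) = 0.90859.
Stage 2 (into S): u = (0.90859+0.558)/(1+0.90859×0.558) = 0.97319, so the speed is 0.9732c.

0.9732c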